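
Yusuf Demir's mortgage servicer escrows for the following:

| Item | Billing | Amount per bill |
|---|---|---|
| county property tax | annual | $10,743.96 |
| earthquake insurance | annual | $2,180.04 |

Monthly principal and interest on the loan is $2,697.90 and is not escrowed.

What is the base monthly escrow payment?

$1,077.00

County property tax: $10,743.96 per year
Earthquake insurance: $2,180.04 per year
Total annual escrow = $10,743.96 + $2,180.04 = $12,924.00
Monthly = $12,924.00 / 12 = $1,077.00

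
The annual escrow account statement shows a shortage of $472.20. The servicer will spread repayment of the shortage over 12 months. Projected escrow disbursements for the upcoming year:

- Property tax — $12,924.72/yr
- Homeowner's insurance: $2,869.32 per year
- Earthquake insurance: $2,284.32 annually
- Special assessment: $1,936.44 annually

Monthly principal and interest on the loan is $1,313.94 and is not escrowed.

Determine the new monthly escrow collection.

$1,707.25

Property tax: $12,924.72 per year
Homeowner's insurance: $2,869.32 per year
Earthquake insurance: $2,284.32 per year
Special assessment: $1,936.44 per year
Annual escrow total = $20,014.80
Per month = $20,014.80 / 12 = $1,667.90
Shortage spread = $472.20 / 12 = $39.35/mo
New monthly escrow = $1,667.90 + $39.35 = $1,707.25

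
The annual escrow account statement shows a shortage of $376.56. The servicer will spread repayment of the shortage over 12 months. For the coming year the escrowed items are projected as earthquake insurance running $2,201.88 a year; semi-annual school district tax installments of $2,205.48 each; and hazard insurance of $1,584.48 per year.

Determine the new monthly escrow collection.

$714.49

Earthquake insurance: $2,201.88/yr
School district tax: $2,205.48 × 2 = $4,410.96/yr
Hazard insurance: $1,584.48/yr
Yearly total = $8,197.32
Base monthly escrow = $8,197.32 / 12 = $683.11
Monthly shortage recovery: $376.56 ÷ 12 = $31.38
New monthly escrow = $683.11 + $31.38 = $714.49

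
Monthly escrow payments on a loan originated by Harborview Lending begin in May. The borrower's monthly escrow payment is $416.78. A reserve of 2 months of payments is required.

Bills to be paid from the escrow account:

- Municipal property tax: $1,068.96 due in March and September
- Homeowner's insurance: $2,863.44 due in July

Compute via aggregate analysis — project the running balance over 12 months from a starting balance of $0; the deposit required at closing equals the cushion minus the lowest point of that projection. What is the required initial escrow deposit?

$2,682.06

Cushion = 2 × $416.78 = $833.56
Trial balance (start $0, +$416.78 each month, − disbursements):
  May: +$416.78 → $416.78
  Jun: +$416.78 → $833.56
  Jul: +$416.78 − $2,863.44 → -$1,613.10
  Aug: +$416.78 → -$1,196.32
  Sep: +$416.78 − $1,068.96 → -$1,848.50
  Oct: +$416.78 → -$1,431.72
  Nov: +$416.78 → -$1,014.94
  Dec: +$416.78 → -$598.16
  Jan: +$416.78 → -$181.38
  Feb: +$416.78 → $235.40
  Mar: +$416.78 − $1,068.96 → -$416.78
  Apr: +$416.78 → $0.00
Lowest trial balance = -$1,848.50 (Sep)
Initial deposit = cushion − low point = $833.56 − (-$1,848.50) = $2,682.06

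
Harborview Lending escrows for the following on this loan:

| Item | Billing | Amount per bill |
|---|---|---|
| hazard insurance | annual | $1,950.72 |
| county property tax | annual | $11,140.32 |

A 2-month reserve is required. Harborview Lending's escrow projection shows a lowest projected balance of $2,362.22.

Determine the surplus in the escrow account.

$180.38

Hazard insurance = $1,950.72/yr
County property tax = $11,140.32/yr
Total annual escrow = $13,091.04
Monthly escrow = $13,091.04 ÷ 12 = $1,090.92
Required cushion = 2 × $1,090.92 = $2,181.84
Surplus = $2,362.22 − $2,181.84 = $180.38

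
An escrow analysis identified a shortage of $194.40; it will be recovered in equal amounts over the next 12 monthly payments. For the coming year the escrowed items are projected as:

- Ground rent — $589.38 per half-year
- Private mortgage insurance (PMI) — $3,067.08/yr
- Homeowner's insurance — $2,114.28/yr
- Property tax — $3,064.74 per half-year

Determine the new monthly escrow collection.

Ground rent = $589.38 × 2 = $1,178.76/yr
Private mortgage insurance (PMI) = $3,067.08/yr
Homeowner's insurance = $2,114.28/yr
Property tax = $3,064.74 × 2 = $6,129.48/yr
Annual escrow total = $12,489.60
Per month = $12,489.60 / 12 = $1,040.80
Shortage spread = $194.40 / 12 = $16.20/mo
New monthly escrow = $1,040.80 + $16.20 = $1,057.00

$1,057.00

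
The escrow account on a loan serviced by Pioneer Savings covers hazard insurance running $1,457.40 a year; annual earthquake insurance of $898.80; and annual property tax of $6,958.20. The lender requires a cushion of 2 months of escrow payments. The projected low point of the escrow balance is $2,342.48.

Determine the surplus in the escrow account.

$790.08

Hazard insurance: $1,457.40 per year
Earthquake insurance: $898.80 per year
Property tax: $6,958.20 per year
Combined annual = $1,457.40 + $898.80 + $6,958.20 = $9,314.40
Base monthly escrow = $9,314.40 ÷ 12 = $776.20
Cushion = 2 × $776.20 = $1,552.40
Surplus = $2,342.48 − $1,552.40 = $790.08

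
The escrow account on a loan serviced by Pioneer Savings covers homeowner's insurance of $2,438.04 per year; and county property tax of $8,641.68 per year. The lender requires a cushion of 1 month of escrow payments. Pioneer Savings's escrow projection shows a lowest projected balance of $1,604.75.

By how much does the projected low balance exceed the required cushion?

Homeowner's insurance: $2,438.04/yr
County property tax: $8,641.68/yr
Annual escrow total = $11,079.72
Base monthly escrow = $11,079.72 / 12 = $923.31
Required reserve = 1 × $923.31 = $923.31
Excess over cushion: $1,604.75 − $923.31 = $681.44

$681.44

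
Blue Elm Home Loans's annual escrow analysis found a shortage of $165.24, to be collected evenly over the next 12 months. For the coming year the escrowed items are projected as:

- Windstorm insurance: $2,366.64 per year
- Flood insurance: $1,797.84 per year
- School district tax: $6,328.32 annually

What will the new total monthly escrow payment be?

$888.17

Windstorm insurance — $2,366.64
Flood insurance — $1,797.84
School district tax — $6,328.32
Combined annual = $10,492.80
Monthly = $10,492.80 / 12 = $874.40
Monthly shortage recovery: $165.24 / 12 = $13.77
Adjusted monthly = $874.40 + $13.77 = $888.17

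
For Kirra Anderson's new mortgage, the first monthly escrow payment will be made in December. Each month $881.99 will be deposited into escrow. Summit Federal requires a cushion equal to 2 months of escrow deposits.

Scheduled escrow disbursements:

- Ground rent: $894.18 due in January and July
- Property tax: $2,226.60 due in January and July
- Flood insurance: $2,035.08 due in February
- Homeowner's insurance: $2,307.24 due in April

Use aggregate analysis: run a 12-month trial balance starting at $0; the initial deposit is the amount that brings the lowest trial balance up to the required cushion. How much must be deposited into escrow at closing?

$5,291.94

Cushion = 2 × $881.99 = $1,763.98
Trial balance (start $0, +$881.99 each month, − disbursements):
  Dec: +$881.99 → $881.99
  Jan: +$881.99 − $3,120.78 → -$1,356.80
  Feb: +$881.99 − $2,035.08 → -$2,509.89
  Mar: +$881.99 → -$1,627.90
  Apr: +$881.99 − $2,307.24 → -$3,053.15
  May: +$881.99 → -$2,171.16
  Jun: +$881.99 → -$1,289.17
  Jul: +$881.99 − $3,120.78 → -$3,527.96
  Aug: +$881.99 → -$2,645.97
  Sep: +$881.99 → -$1,763.98
  Oct: +$881.99 → -$881.99
  Nov: +$881.99 → $0.00
Lowest trial balance = -$3,527.96 (Jul)
Initial deposit = cushion − low point = $1,763.98 − (-$3,527.96) = $5,291.94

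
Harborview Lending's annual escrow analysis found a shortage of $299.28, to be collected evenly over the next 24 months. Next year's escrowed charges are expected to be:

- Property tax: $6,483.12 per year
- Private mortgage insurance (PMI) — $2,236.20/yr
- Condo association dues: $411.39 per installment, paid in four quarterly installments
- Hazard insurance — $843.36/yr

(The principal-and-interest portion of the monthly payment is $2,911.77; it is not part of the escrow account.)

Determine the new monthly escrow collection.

Property tax: $6,483.12 annually
Private mortgage insurance (PMI): $2,236.20 annually
Condo association dues: $411.39 × 4 = $1,645.56 annually
Hazard insurance: $843.36 annually
Total annual escrow = $11,208.24
Per month = $11,208.24 / 12 = $934.02
Shortage per month = $299.28 ÷ 24 = $12.47
Adjusted monthly = $934.02 + $12.47 = $946.49

$946.49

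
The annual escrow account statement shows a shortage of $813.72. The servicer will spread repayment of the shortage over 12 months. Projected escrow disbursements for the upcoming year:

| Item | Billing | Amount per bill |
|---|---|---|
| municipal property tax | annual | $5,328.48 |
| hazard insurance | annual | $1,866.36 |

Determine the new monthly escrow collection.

$667.38

Municipal property tax = $5,328.48
Hazard insurance = $1,866.36
Combined annual = $7,194.84
Monthly = $7,194.84 / 12 = $599.57
Shortage per month = $813.72 / 12 = $67.81
New monthly escrow = $599.57 + $67.81 = $667.38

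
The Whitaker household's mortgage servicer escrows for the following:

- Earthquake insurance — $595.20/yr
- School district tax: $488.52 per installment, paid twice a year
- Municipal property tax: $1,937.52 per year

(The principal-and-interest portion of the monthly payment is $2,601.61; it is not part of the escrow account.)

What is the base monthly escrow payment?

Earthquake insurance: $595.20
School district tax: $488.52 × 2 = $977.04
Municipal property tax: $1,937.52
Annual escrow total = $595.20 + $977.04 + $1,937.52 = $3,509.76
Monthly escrow = $3,509.76 ÷ 12 = $292.48

$292.48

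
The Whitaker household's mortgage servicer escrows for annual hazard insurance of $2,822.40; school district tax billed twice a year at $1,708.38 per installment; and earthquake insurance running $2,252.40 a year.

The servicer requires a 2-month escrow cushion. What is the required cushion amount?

$1,415.26

Hazard insurance — $2,822.40 annually
School district tax — $1,708.38 × 2 = $3,416.76 annually
Earthquake insurance — $2,252.40 annually
Annual escrow total = $2,822.40 + $3,416.76 + $2,252.40 = $8,491.56
Per month = $8,491.56 / 12 = $707.63
Required cushion = 2 × $707.63 = $1,415.26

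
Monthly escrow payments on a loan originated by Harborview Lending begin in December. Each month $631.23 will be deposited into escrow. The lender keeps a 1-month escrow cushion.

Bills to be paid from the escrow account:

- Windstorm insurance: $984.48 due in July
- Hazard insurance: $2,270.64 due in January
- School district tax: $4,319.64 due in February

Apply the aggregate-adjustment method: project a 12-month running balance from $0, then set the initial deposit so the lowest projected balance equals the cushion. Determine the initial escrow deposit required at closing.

Cushion = 1 × $631.23 = $631.23
Trial balance (start $0, +$631.23 each month, − disbursements):
  Dec: +$631.23 → $631.23
  Jan: +$631.23 − $2,270.64 → -$1,008.18
  Feb: +$631.23 − $4,319.64 → -$4,696.59
  Mar: +$631.23 → -$4,065.36
  Apr: +$631.23 → -$3,434.13
  May: +$631.23 → -$2,802.90
  Jun: +$631.23 → -$2,171.67
  Jul: +$631.23 − $984.48 → -$2,524.92
  Aug: +$631.23 → -$1,893.69
  Sep: +$631.23 → -$1,262.46
  Oct: +$631.23 → -$631.23
  Nov: +$631.23 → $0.00
Lowest trial balance = -$4,696.59 (Feb)
Initial deposit = cushion − low point = $631.23 − (-$4,696.59) = $5,327.82

$5,327.82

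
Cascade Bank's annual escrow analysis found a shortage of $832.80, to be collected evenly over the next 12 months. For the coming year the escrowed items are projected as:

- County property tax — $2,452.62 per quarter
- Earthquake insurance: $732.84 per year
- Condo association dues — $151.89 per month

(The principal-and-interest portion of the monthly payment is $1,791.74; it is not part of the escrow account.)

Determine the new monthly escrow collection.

County property tax: $2,452.62 × 4 = $9,810.48 per year
Earthquake insurance: $732.84 per year
Condo association dues: $151.89 × 12 = $1,822.68 per year
Total annual escrow = $9,810.48 + $732.84 + $1,822.68 = $12,366.00
Per month = $12,366.00 / 12 = $1,030.50
Shortage per month = $832.80 / 12 = $69.40
New monthly escrow = $1,030.50 + $69.40 = $1,099.90

$1,099.90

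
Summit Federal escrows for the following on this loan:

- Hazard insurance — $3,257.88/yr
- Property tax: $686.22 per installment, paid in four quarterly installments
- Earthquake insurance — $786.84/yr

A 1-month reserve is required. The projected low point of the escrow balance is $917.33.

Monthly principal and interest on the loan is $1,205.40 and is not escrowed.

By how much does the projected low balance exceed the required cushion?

Hazard insurance: $3,257.88 per year
Property tax: $686.22 × 4 = $2,744.88 per year
Earthquake insurance: $786.84 per year
Yearly total = $6,789.60
Monthly escrow = $6,789.60 / 12 = $565.80
Required reserve = 1 × $565.80 = $565.80
Excess over cushion: $917.33 − $565.80 = $351.53

$351.53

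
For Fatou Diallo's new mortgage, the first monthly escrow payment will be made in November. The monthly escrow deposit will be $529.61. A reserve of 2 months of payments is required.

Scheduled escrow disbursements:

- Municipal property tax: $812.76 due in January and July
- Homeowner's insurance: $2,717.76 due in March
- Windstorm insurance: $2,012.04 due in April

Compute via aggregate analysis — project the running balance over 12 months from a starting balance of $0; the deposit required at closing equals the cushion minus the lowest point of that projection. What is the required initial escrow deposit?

$3,424.12

Cushion = 2 × $529.61 = $1,059.22
Trial balance (start $0, +$529.61 each month, − disbursements):
  Nov: +$529.61 → $529.61
  Dec: +$529.61 → $1,059.22
  Jan: +$529.61 − $812.76 → $776.07
  Feb: +$529.61 → $1,305.68
  Mar: +$529.61 − $2,717.76 → -$882.47
  Apr: +$529.61 − $2,012.04 → -$2,364.90
  May: +$529.61 → -$1,835.29
  Jun: +$529.61 → -$1,305.68
  Jul: +$529.61 − $812.76 → -$1,588.83
  Aug: +$529.61 → -$1,059.22
  Sep: +$529.61 → -$529.61
  Oct: +$529.61 → $0.00
Lowest trial balance = -$2,364.90 (Apr)
Initial deposit = cushion − low point = $1,059.22 − (-$2,364.90) = $3,424.12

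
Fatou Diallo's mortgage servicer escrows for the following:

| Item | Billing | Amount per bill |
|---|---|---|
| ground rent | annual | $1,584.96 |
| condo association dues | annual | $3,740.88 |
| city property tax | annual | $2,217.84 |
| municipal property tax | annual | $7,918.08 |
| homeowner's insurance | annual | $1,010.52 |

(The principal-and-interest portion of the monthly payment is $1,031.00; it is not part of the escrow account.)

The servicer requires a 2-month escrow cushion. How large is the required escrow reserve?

$2,745.38

Ground rent — $1,584.96/yr
Condo association dues — $3,740.88/yr
City property tax — $2,217.84/yr
Municipal property tax — $7,918.08/yr
Homeowner's insurance — $1,010.52/yr
Annual escrow total = $1,584.96 + $3,740.88 + $2,217.84 + $7,918.08 + $1,010.52 = $16,472.28
Monthly escrow = $16,472.28 ÷ 12 = $1,372.69
Cushion = 2 × $1,372.69 = $2,745.38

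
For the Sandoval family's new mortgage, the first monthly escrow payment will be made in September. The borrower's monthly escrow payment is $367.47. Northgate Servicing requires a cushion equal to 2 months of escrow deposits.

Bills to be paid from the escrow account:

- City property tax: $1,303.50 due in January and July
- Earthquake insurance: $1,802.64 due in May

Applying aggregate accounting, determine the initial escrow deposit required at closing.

Cushion = 2 × $367.47 = $734.94
Trial balance (start $0, +$367.47 each month, − disbursements):
  Sep: +$367.47 → $367.47
  Oct: +$367.47 → $734.94
  Nov: +$367.47 → $1,102.41
  Dec: +$367.47 → $1,469.88
  Jan: +$367.47 − $1,303.50 → $533.85
  Feb: +$367.47 → $901.32
  Mar: +$367.47 → $1,268.79
  Apr: +$367.47 → $1,636.26
  May: +$367.47 − $1,802.64 → $201.09
  Jun: +$367.47 → $568.56
  Jul: +$367.47 − $1,303.50 → -$367.47
  Aug: +$367.47 → $0.00
Lowest trial balance = -$367.47 (Jul)
Initial deposit = cushion − low point = $734.94 − (-$367.47) = $1,102.41

$1,102.41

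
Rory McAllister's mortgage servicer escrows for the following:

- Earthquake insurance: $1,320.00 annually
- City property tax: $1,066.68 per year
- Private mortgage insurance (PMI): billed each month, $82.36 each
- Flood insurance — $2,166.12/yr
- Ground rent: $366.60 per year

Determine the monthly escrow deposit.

$492.31

Earthquake insurance = $1,320.00/yr
City property tax = $1,066.68/yr
Private mortgage insurance (PMI) = $82.36 × 12 = $988.32/yr
Flood insurance = $2,166.12/yr
Ground rent = $366.60/yr
Total per year = $1,320.00 + $1,066.68 + $988.32 + $2,166.12 + $366.60 = $5,907.72
Monthly = $5,907.72 ÷ 12 = $492.31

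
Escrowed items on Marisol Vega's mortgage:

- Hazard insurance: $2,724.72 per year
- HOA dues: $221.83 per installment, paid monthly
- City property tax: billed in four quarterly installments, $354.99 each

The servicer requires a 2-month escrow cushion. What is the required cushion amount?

$1,134.44

Hazard insurance: $2,724.72 per year
HOA dues: $221.83 × 12 = $2,661.96 per year
City property tax: $354.99 × 4 = $1,419.96 per year
Total annual escrow = $6,806.64
Monthly escrow = $6,806.64 / 12 = $567.22
Required cushion = 2 × $567.22 = $1,134.44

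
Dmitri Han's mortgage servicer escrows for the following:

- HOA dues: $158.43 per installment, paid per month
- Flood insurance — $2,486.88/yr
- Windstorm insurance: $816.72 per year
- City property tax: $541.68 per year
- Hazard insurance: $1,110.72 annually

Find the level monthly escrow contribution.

$571.43

HOA dues: $158.43 × 12 = $1,901.16 per year
Flood insurance: $2,486.88 per year
Windstorm insurance: $816.72 per year
City property tax: $541.68 per year
Hazard insurance: $1,110.72 per year
Total annual escrow = $1,901.16 + $2,486.88 + $816.72 + $541.68 + $1,110.72 = $6,857.16
Monthly escrow = $6,857.16 ÷ 12 = $571.43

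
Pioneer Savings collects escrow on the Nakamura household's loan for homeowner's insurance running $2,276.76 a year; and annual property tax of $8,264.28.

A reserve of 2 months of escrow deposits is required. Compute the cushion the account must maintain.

Homeowner's insurance: $2,276.76 annually
Property tax: $8,264.28 annually
Combined annual = $2,276.76 + $8,264.28 = $10,541.04
Per month = $10,541.04 / 12 = $878.42
Required cushion = 2 × $878.42 = $1,756.84

$1,756.84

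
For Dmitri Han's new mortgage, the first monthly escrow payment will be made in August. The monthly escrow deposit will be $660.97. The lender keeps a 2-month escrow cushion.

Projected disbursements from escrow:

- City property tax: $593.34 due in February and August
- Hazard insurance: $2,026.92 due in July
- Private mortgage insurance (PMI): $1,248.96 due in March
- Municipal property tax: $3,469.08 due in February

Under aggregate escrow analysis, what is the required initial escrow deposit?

Cushion = 2 × $660.97 = $1,321.94
Trial balance (start $0, +$660.97 each month, − disbursements):
  Aug: +$660.97 − $593.34 → $67.63
  Sep: +$660.97 → $728.60
  Oct: +$660.97 → $1,389.57
  Nov: +$660.97 → $2,050.54
  Dec: +$660.97 → $2,711.51
  Jan: +$660.97 → $3,372.48
  Feb: +$660.97 − $4,062.42 → -$28.97
  Mar: +$660.97 − $1,248.96 → -$616.96
  Apr: +$660.97 → $44.01
  May: +$660.97 → $704.98
  Jun: +$660.97 → $1,365.95
  Jul: +$660.97 − $2,026.92 → $0.00
Lowest trial balance = -$616.96 (Mar)
Initial deposit = cushion − low point = $1,321.94 − (-$616.96) = $1,938.90

$1,938.90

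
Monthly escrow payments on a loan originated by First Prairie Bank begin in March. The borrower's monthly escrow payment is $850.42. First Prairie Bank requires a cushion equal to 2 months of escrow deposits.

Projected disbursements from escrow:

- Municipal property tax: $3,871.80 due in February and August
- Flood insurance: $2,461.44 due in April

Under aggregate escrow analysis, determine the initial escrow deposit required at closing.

$2,931.56

Cushion = 2 × $850.42 = $1,700.84
Trial balance (start $0, +$850.42 each month, − disbursements):
  Mar: +$850.42 → $850.42
  Apr: +$850.42 − $2,461.44 → -$760.60
  May: +$850.42 → $89.82
  Jun: +$850.42 → $940.24
  Jul: +$850.42 → $1,790.66
  Aug: +$850.42 − $3,871.80 → -$1,230.72
  Sep: +$850.42 → -$380.30
  Oct: +$850.42 → $470.12
  Nov: +$850.42 → $1,320.54
  Dec: +$850.42 → $2,170.96
  Jan: +$850.42 → $3,021.38
  Feb: +$850.42 − $3,871.80 → $0.00
Lowest trial balance = -$1,230.72 (Aug)
Initial deposit = cushion − low point = $1,700.84 − (-$1,230.72) = $2,931.56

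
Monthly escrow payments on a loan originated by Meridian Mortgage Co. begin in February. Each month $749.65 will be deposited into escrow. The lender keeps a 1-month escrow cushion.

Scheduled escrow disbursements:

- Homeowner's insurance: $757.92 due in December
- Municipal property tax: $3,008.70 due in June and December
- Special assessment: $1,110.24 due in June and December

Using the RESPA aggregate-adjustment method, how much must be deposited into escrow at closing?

Cushion = 1 × $749.65 = $749.65
Trial balance (start $0, +$749.65 each month, − disbursements):
  Feb: +$749.65 → $749.65
  Mar: +$749.65 → $1,499.30
  Apr: +$749.65 → $2,248.95
  May: +$749.65 → $2,998.60
  Jun: +$749.65 − $4,118.94 → -$370.69
  Jul: +$749.65 → $378.96
  Aug: +$749.65 → $1,128.61
  Sep: +$749.65 → $1,878.26
  Oct: +$749.65 → $2,627.91
  Nov: +$749.65 → $3,377.56
  Dec: +$749.65 − $4,876.86 → -$749.65
  Jan: +$749.65 → $0.00
Lowest trial balance = -$749.65 (Dec)
Initial deposit = cushion − low point = $749.65 − (-$749.65) = $1,499.30

$1,499.30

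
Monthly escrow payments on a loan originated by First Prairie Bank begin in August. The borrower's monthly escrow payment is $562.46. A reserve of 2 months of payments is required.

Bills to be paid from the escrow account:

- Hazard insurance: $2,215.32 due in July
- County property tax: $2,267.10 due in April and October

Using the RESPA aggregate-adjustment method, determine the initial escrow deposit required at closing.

Cushion = 2 × $562.46 = $1,124.92
Trial balance (start $0, +$562.46 each month, − disbursements):
  Aug: +$562.46 → $562.46
  Sep: +$562.46 → $1,124.92
  Oct: +$562.46 − $2,267.10 → -$579.72
  Nov: +$562.46 → -$17.26
  Dec: +$562.46 → $545.20
  Jan: +$562.46 → $1,107.66
  Feb: +$562.46 → $1,670.12
  Mar: +$562.46 → $2,232.58
  Apr: +$562.46 − $2,267.10 → $527.94
  May: +$562.46 → $1,090.40
  Jun: +$562.46 → $1,652.86
  Jul: +$562.46 − $2,215.32 → $0.00
Lowest trial balance = -$579.72 (Oct)
Initial deposit = cushion − low point = $1,124.92 − (-$579.72) = $1,704.64

$1,704.64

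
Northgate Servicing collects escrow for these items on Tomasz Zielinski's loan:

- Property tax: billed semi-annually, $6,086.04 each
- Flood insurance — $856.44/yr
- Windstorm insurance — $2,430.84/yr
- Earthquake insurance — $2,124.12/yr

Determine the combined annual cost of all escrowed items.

$17,583.48

Property tax — $6,086.04 × 2 = $12,172.08/yr
Flood insurance — $856.44/yr
Windstorm insurance — $2,430.84/yr
Earthquake insurance — $2,124.12/yr
Combined annual = $17,583.48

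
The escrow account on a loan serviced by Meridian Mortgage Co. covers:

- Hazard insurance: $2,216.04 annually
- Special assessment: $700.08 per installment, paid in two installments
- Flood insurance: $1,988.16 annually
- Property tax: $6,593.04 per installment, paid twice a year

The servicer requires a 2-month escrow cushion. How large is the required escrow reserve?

Hazard insurance: $2,216.04 per year
Special assessment: $700.08 × 2 = $1,400.16 per year
Flood insurance: $1,988.16 per year
Property tax: $6,593.04 × 2 = $13,186.08 per year
Total per year = $18,790.44
Monthly = $18,790.44 ÷ 12 = $1,565.87
Required cushion = 2 × $1,565.87 = $3,131.74

$3,131.74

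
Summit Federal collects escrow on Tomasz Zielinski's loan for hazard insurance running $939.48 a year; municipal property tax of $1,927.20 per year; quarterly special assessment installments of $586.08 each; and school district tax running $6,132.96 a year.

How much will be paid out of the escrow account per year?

Hazard insurance — $939.48
Municipal property tax — $1,927.20
Special assessment — $586.08 × 4 = $2,344.32
School district tax — $6,132.96
Combined annual = $939.48 + $1,927.20 + $2,344.32 + $6,132.96 = $11,343.96

$11,343.96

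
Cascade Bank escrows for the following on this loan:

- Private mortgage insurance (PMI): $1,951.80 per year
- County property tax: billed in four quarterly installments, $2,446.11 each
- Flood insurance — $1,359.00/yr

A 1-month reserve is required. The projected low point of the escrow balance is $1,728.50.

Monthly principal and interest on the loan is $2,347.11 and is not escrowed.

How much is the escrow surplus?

Private mortgage insurance (PMI): $1,951.80 annually
County property tax: $2,446.11 × 4 = $9,784.44 annually
Flood insurance: $1,359.00 annually
Total per year = $13,095.24
Per month = $13,095.24 ÷ 12 = $1,091.27
Cushion = 1 × $1,091.27 = $1,091.27
Excess over cushion: $1,728.50 − $1,091.27 = $637.23

$637.23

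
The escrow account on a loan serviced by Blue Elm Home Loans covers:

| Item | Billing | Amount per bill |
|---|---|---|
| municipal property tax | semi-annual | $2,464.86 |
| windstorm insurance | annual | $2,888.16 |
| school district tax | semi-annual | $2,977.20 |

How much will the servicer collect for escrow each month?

$1,147.69

Municipal property tax: $2,464.86 × 2 = $4,929.72
Windstorm insurance: $2,888.16
School district tax: $2,977.20 × 2 = $5,954.40
Annual escrow total = $4,929.72 + $2,888.16 + $5,954.40 = $13,772.28
Per month = $13,772.28 ÷ 12 = $1,147.69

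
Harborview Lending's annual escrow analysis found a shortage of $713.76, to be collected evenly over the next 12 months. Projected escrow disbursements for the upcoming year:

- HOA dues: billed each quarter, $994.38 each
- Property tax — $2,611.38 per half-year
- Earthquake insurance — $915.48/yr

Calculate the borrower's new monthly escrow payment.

HOA dues = $994.38 × 4 = $3,977.52/yr
Property tax = $2,611.38 × 2 = $5,222.76/yr
Earthquake insurance = $915.48/yr
Combined annual = $3,977.52 + $5,222.76 + $915.48 = $10,115.76
Per month = $10,115.76 ÷ 12 = $842.98
Shortage per month = $713.76 ÷ 12 = $59.48
New monthly escrow = $842.98 + $59.48 = $902.46

$902.46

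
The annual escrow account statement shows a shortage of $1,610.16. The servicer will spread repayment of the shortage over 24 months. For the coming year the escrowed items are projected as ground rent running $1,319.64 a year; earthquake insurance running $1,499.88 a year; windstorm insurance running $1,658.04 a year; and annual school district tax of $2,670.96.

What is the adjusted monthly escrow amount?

$662.80

Ground rent — $1,319.64 per year
Earthquake insurance — $1,499.88 per year
Windstorm insurance — $1,658.04 per year
School district tax — $2,670.96 per year
Combined annual = $7,148.52
Per month = $7,148.52 ÷ 12 = $595.71
Shortage spread = $1,610.16 ÷ 24 = $67.09/mo
New monthly escrow = $595.71 + $67.09 = $662.80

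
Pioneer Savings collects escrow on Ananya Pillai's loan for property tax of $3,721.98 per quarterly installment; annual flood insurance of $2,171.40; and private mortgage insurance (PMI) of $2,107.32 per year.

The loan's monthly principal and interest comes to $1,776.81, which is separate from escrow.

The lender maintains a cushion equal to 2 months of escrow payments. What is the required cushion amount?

Property tax = $3,721.98 × 4 = $14,887.92 per year
Flood insurance = $2,171.40 per year
Private mortgage insurance (PMI) = $2,107.32 per year
Total annual escrow = $14,887.92 + $2,171.40 + $2,107.32 = $19,166.64
Per month = $19,166.64 / 12 = $1,597.22
Cushion = 2 × $1,597.22 = $3,194.44

$3,194.44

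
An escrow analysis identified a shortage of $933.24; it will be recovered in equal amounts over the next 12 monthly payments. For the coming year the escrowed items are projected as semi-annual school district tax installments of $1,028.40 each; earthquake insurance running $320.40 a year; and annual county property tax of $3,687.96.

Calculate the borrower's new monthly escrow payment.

School district tax: $1,028.40 × 2 = $2,056.80 per year
Earthquake insurance: $320.40 per year
County property tax: $3,687.96 per year
Annual escrow total = $6,065.16
Monthly = $6,065.16 / 12 = $505.43
Monthly shortage recovery: $933.24 / 12 = $77.77
Adjusted monthly = $505.43 + $77.77 = $583.20

$583.20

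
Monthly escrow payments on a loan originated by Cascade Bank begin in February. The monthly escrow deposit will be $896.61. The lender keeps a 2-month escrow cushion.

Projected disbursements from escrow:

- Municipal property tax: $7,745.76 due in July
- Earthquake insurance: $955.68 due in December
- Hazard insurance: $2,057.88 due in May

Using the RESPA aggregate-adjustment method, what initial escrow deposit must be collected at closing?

$6,217.20

Cushion = 2 × $896.61 = $1,793.22
Trial balance (start $0, +$896.61 each month, − disbursements):
  Feb: +$896.61 → $896.61
  Mar: +$896.61 → $1,793.22
  Apr: +$896.61 → $2,689.83
  May: +$896.61 − $2,057.88 → $1,528.56
  Jun: +$896.61 → $2,425.17
  Jul: +$896.61 − $7,745.76 → -$4,423.98
  Aug: +$896.61 → -$3,527.37
  Sep: +$896.61 → -$2,630.76
  Oct: +$896.61 → -$1,734.15
  Nov: +$896.61 → -$837.54
  Dec: +$896.61 − $955.68 → -$896.61
  Jan: +$896.61 → $0.00
Lowest trial balance = -$4,423.98 (Jul)
Initial deposit = cushion − low point = $1,793.22 − (-$4,423.98) = $6,217.20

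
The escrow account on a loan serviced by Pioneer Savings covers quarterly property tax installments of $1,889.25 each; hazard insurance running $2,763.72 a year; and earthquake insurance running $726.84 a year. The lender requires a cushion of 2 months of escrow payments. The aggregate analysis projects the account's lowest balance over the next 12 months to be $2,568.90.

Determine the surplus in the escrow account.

Property tax: $1,889.25 × 4 = $7,557.00/yr
Hazard insurance: $2,763.72/yr
Earthquake insurance: $726.84/yr
Total per year = $7,557.00 + $2,763.72 + $726.84 = $11,047.56
Monthly = $11,047.56 ÷ 12 = $920.63
Required cushion = 2 × $920.63 = $1,841.26
Surplus = $2,568.90 − $1,841.26 = $727.64

$727.64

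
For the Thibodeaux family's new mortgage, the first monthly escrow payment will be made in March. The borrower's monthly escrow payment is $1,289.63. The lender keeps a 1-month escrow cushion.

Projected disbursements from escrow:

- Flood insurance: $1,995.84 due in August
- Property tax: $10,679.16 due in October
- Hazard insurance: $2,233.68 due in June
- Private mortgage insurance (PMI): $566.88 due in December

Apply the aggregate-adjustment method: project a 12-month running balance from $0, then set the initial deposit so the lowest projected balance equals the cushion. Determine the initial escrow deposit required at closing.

Cushion = 1 × $1,289.63 = $1,289.63
Trial balance (start $0, +$1,289.63 each month, − disbursements):
  Mar: +$1,289.63 → $1,289.63
  Apr: +$1,289.63 → $2,579.26
  May: +$1,289.63 → $3,868.89
  Jun: +$1,289.63 − $2,233.68 → $2,924.84
  Jul: +$1,289.63 → $4,214.47
  Aug: +$1,289.63 − $1,995.84 → $3,508.26
  Sep: +$1,289.63 → $4,797.89
  Oct: +$1,289.63 − $10,679.16 → -$4,591.64
  Nov: +$1,289.63 → -$3,302.01
  Dec: +$1,289.63 − $566.88 → -$2,579.26
  Jan: +$1,289.63 → -$1,289.63
  Feb: +$1,289.63 → $0.00
Lowest trial balance = -$4,591.64 (Oct)
Initial deposit = cushion − low point = $1,289.63 − (-$4,591.64) = $5,881.27

$5,881.27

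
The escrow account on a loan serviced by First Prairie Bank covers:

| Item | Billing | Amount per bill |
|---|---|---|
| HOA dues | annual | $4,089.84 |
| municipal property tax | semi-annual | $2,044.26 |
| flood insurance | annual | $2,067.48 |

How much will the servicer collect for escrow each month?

HOA dues: $4,089.84/yr
Municipal property tax: $2,044.26 × 2 = $4,088.52/yr
Flood insurance: $2,067.48/yr
Annual escrow total = $10,245.84
Base monthly escrow = $10,245.84 ÷ 12 = $853.82

$853.82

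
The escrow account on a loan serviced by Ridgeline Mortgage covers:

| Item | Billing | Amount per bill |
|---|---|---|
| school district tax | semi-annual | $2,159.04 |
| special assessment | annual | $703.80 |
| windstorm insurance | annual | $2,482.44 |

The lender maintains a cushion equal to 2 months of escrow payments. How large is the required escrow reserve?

$1,250.72

School district tax = $2,159.04 × 2 = $4,318.08 annually
Special assessment = $703.80 annually
Windstorm insurance = $2,482.44 annually
Total annual escrow = $7,504.32
Monthly = $7,504.32 / 12 = $625.36
Required cushion = 2 × $625.36 = $1,250.72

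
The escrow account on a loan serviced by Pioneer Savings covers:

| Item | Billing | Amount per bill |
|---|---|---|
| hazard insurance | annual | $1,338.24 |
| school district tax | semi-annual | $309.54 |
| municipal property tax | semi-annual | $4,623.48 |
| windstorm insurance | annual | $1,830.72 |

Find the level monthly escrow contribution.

$1,086.25

Hazard insurance = $1,338.24
School district tax = $309.54 × 2 = $619.08
Municipal property tax = $4,623.48 × 2 = $9,246.96
Windstorm insurance = $1,830.72
Yearly total = $1,338.24 + $619.08 + $9,246.96 + $1,830.72 = $13,035.00
Monthly escrow = $13,035.00 / 12 = $1,086.25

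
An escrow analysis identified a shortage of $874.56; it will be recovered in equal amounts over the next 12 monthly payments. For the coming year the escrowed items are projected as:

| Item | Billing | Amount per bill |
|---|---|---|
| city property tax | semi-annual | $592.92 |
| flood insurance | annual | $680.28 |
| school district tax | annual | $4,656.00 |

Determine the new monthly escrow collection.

$616.39

City property tax — $592.92 × 2 = $1,185.84 per year
Flood insurance — $680.28 per year
School district tax — $4,656.00 per year
Combined annual = $1,185.84 + $680.28 + $4,656.00 = $6,522.12
Monthly escrow = $6,522.12 / 12 = $543.51
Shortage spread = $874.56 / 12 = $72.88/mo
New monthly escrow = $543.51 + $72.88 = $616.39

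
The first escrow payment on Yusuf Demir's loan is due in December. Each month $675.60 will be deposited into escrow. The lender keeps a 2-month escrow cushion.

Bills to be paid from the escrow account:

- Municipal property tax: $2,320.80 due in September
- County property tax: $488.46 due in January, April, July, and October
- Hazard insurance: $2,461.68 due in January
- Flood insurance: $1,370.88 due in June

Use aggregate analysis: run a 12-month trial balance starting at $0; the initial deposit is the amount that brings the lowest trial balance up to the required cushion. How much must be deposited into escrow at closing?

$2,950.14

Cushion = 2 × $675.60 = $1,351.20
Trial balance (start $0, +$675.60 each month, − disbursements):
  Dec: +$675.60 → $675.60
  Jan: +$675.60 − $2,950.14 → -$1,598.94
  Feb: +$675.60 → -$923.34
  Mar: +$675.60 → -$247.74
  Apr: +$675.60 − $488.46 → -$60.60
  May: +$675.60 → $615.00
  Jun: +$675.60 − $1,370.88 → -$80.28
  Jul: +$675.60 − $488.46 → $106.86
  Aug: +$675.60 → $782.46
  Sep: +$675.60 − $2,320.80 → -$862.74
  Oct: +$675.60 − $488.46 → -$675.60
  Nov: +$675.60 → $0.00
Lowest trial balance = -$1,598.94 (Jan)
Initial deposit = cushion − low point = $1,351.20 − (-$1,598.94) = $2,950.14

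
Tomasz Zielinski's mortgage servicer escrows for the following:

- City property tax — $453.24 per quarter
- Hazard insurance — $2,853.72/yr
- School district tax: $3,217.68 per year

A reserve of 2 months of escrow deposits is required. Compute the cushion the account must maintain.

City property tax = $453.24 × 4 = $1,812.96 annually
Hazard insurance = $2,853.72 annually
School district tax = $3,217.68 annually
Yearly total = $1,812.96 + $2,853.72 + $3,217.68 = $7,884.36
Monthly = $7,884.36 ÷ 12 = $657.03
Required cushion = 2 × $657.03 = $1,314.06

$1,314.06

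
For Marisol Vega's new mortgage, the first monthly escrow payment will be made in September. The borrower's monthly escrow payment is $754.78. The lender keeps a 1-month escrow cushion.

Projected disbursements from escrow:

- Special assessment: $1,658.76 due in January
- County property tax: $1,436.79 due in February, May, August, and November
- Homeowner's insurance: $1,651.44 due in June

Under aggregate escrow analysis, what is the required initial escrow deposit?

$827.55

Cushion = 1 × $754.78 = $754.78
Trial balance (start $0, +$754.78 each month, − disbursements):
  Sep: +$754.78 → $754.78
  Oct: +$754.78 → $1,509.56
  Nov: +$754.78 − $1,436.79 → $827.55
  Dec: +$754.78 → $1,582.33
  Jan: +$754.78 − $1,658.76 → $678.35
  Feb: +$754.78 − $1,436.79 → -$3.66
  Mar: +$754.78 → $751.12
  Apr: +$754.78 → $1,505.90
  May: +$754.78 − $1,436.79 → $823.89
  Jun: +$754.78 − $1,651.44 → -$72.77
  Jul: +$754.78 → $682.01
  Aug: +$754.78 − $1,436.79 → $0.00
Lowest trial balance = -$72.77 (Jun)
Initial deposit = cushion − low point = $754.78 − (-$72.77) = $827.55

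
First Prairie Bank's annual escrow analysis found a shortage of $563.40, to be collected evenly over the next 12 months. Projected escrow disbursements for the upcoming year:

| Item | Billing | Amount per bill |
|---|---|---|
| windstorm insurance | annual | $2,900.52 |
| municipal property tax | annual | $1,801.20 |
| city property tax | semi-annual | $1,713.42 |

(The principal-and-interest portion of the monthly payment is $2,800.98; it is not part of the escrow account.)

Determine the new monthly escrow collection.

$724.33

Windstorm insurance — $2,900.52
Municipal property tax — $1,801.20
City property tax — $1,713.42 × 2 = $3,426.84
Total annual escrow = $8,128.56
Base monthly escrow = $8,128.56 / 12 = $677.38
Monthly shortage recovery: $563.40 / 12 = $46.95
New monthly escrow = $677.38 + $46.95 = $724.33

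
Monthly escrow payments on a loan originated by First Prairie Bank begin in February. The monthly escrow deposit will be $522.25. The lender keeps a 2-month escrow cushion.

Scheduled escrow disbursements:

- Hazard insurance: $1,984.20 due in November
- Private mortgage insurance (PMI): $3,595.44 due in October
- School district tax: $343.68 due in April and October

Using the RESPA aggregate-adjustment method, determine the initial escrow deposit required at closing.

Cushion = 2 × $522.25 = $1,044.50
Trial balance (start $0, +$522.25 each month, − disbursements):
  Feb: +$522.25 → $522.25
  Mar: +$522.25 → $1,044.50
  Apr: +$522.25 − $343.68 → $1,223.07
  May: +$522.25 → $1,745.32
  Jun: +$522.25 → $2,267.57
  Jul: +$522.25 → $2,789.82
  Aug: +$522.25 → $3,312.07
  Sep: +$522.25 → $3,834.32
  Oct: +$522.25 − $3,939.12 → $417.45
  Nov: +$522.25 − $1,984.20 → -$1,044.50
  Dec: +$522.25 → -$522.25
  Jan: +$522.25 → $0.00
Lowest trial balance = -$1,044.50 (Nov)
Initial deposit = cushion − low point = $1,044.50 − (-$1,044.50) = $2,089.00

$2,089.00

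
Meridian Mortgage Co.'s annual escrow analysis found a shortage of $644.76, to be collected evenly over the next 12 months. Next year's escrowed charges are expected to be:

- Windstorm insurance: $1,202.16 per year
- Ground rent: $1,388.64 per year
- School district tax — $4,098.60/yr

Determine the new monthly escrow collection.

$611.18

Windstorm insurance: $1,202.16 per year
Ground rent: $1,388.64 per year
School district tax: $4,098.60 per year
Total per year = $1,202.16 + $1,388.64 + $4,098.60 = $6,689.40
Monthly = $6,689.40 / 12 = $557.45
Monthly shortage recovery: $644.76 / 12 = $53.73
Adjusted monthly = $557.45 + $53.73 = $611.18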